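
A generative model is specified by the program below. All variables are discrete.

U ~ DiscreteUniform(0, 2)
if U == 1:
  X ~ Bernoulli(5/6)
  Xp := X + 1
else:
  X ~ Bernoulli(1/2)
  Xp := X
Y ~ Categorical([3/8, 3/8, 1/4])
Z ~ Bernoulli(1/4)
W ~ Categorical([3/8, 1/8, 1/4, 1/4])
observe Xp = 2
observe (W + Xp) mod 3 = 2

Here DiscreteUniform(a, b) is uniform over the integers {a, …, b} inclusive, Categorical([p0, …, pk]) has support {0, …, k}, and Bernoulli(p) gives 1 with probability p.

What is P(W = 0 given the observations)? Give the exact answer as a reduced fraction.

P(W = 0 | obs) = 3/5

Enumerate traces; 12 have nonzero weight after conditioning:
  (U=1, X=1, Y=0, Z=0, W=0) weight 15/512
  (U=1, X=1, Y=0, Z=0, W=3) weight 5/256
  (U=1, X=1, Y=0, Z=1, W=0) weight 5/512
  (U=1, X=1, Y=0, Z=1, W=3) weight 5/768
  (U=1, X=1, Y=1, Z=0, W=0) weight 15/512
  (U=1, X=1, Y=1, Z=0, W=3) weight 5/256
  (U=1, X=1, Y=1, Z=1, W=0) weight 5/512
  (U=1, X=1, Y=1, Z=1, W=3) weight 5/768
  … 4 more
Group by W:
  weight(W=0) = 5/48
  weight(W=3) = 5/72
Total weight = 5/48 + 5/72 = 25/144
P(W=0 | obs) = 5/48 / 25/144 = 3/5
P(W=3 | obs) = 5/72 / 25/144 = 2/5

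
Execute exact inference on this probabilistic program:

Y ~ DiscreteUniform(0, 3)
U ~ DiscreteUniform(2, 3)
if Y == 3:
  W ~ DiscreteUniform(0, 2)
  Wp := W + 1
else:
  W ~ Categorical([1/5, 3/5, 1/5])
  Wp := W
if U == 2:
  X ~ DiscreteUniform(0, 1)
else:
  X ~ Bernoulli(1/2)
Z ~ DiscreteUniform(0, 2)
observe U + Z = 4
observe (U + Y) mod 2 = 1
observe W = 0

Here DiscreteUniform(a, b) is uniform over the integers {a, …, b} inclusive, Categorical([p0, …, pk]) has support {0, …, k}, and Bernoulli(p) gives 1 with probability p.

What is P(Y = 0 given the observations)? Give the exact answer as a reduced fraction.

Enumerate traces; 8 have nonzero weight after conditioning:
  (Y=0, U=3, W=0, X=0, Z=1) weight 1/240
  (Y=0, U=3, W=0, X=1, Z=1) weight 1/240
  (Y=1, U=2, W=0, X=0, Z=2) weight 1/240
  (Y=1, U=2, W=0, X=1, Z=2) weight 1/240
  (Y=2, U=3, W=0, X=0, Z=1) weight 1/240
  (Y=2, U=3, W=0, X=1, Z=1) weight 1/240
  (Y=3, U=2, W=0, X=0, Z=2) weight 1/144
  (Y=3, U=2, W=0, X=1, Z=2) weight 1/144
Group by Y:
  weight(Y=0) = 1/120
  weight(Y=1) = 1/120
  weight(Y=2) = 1/120
  weight(Y=3) = 1/72
Total weight = 1/120 + 1/120 + 1/120 + 1/72 = 7/180
P(Y=0 | obs) = 1/120 / 7/180 = 3/14
P(Y=1 | obs) = 1/120 / 7/180 = 3/14
P(Y=2 | obs) = 1/120 / 7/180 = 3/14
P(Y=3 | obs) = 1/72 / 7/180 = 5/14

P(Y = 0 | obs) = 3/14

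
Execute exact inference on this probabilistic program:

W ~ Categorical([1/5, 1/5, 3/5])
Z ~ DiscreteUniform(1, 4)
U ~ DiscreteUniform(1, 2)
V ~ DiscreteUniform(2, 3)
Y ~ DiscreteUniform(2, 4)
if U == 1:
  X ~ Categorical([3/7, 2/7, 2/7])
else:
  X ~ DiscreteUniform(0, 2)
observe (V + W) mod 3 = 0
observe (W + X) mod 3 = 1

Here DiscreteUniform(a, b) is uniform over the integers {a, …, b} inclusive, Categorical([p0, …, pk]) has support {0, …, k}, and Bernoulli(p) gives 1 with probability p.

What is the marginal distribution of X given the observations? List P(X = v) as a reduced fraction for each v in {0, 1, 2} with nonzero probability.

Enumerate traces; 48 have nonzero weight after conditioning:
  (W=0, Z=1, U=1, V=3, Y=2, X=1) weight 1/840
  (W=0, Z=1, U=1, V=3, Y=3, X=1) weight 1/840
  (W=0, Z=1, U=1, V=3, Y=4, X=1) weight 1/840
  (W=0, Z=1, U=2, V=3, Y=2, X=1) weight 1/720
  (W=0, Z=1, U=2, V=3, Y=3, X=1) weight 1/720
  (W=0, Z=1, U=2, V=3, Y=4, X=1) weight 1/720
  (W=0, Z=2, U=1, V=3, Y=2, X=1) weight 1/840
  (W=0, Z=2, U=1, V=3, Y=3, X=1) weight 1/840
  (W=1, Z=1, U=1, V=2, Y=2, X=0) weight 1/560
  … 39 more
Group by X:
  weight(X=0) = 4/105
  weight(X=1) = 13/420
Total weight = 4/105 + 13/420 = 29/420
P(X=0 | obs) = 4/105 / 29/420 = 16/29
P(X=1 | obs) = 13/420 / 29/420 = 13/29

P(X=0) = 16/29, P(X=1) = 13/29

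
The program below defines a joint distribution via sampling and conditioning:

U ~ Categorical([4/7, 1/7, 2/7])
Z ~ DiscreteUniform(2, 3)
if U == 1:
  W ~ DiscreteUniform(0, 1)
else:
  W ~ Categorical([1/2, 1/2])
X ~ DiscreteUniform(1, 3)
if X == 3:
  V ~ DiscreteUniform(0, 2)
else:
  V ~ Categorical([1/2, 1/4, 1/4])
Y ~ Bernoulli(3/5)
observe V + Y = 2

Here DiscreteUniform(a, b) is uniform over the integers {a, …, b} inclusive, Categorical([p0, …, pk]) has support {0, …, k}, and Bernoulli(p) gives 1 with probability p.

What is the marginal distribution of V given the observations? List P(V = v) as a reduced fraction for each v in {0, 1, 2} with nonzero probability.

P(V=1) = 3/5, P(V=2) = 2/5

Enumerate traces; 72 have nonzero weight after conditioning:
  (U=0, Z=2, W=0, X=1, V=1, Y=1) weight 1/140
  (U=0, Z=2, W=0, X=1, V=2, Y=0) weight 1/210
  (U=0, Z=2, W=0, X=2, V=1, Y=1) weight 1/140
  (U=0, Z=2, W=0, X=2, V=2, Y=0) weight 1/210
  (U=0, Z=2, W=0, X=3, V=1, Y=1) weight 1/105
  (U=0, Z=2, W=0, X=3, V=2, Y=0) weight 2/315
  (U=0, Z=2, W=1, X=1, V=1, Y=1) weight 1/140
  (U=0, Z=2, W=1, X=1, V=2, Y=0) weight 1/210
  … 64 more
Group by V:
  weight(V=1) = 1/6
  weight(V=2) = 1/9
Total weight = 1/6 + 1/9 = 5/18
P(V=1 | obs) = 1/6 / 5/18 = 3/5
P(V=2 | obs) = 1/9 / 5/18 = 2/5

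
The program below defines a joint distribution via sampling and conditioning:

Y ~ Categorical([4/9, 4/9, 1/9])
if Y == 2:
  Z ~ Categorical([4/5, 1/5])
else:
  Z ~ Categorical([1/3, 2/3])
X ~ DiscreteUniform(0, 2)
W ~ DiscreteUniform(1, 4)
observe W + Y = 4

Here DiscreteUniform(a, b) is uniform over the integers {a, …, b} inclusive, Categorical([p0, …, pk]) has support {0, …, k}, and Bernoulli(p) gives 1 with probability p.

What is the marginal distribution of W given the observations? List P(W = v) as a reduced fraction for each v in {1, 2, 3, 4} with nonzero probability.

P(W=2) = 1/9, P(W=3) = 4/9, P(W=4) = 4/9

Enumerate traces; 18 have nonzero weight after conditioning:
  (Y=0, Z=0, X=0, W=4) weight 1/81
  (Y=0, Z=0, X=1, W=4) weight 1/81
  (Y=0, Z=0, X=2, W=4) weight 1/81
  (Y=0, Z=1, X=0, W=4) weight 2/81
  (Y=0, Z=1, X=1, W=4) weight 2/81
  (Y=0, Z=1, X=2, W=4) weight 2/81
  (Y=1, Z=0, X=0, W=3) weight 1/81
  (Y=1, Z=0, X=1, W=3) weight 1/81
  (Y=2, Z=0, X=0, W=2) weight 1/135
  … 9 more
Group by W:
  weight(W=2) = 1/36
  weight(W=3) = 1/9
  weight(W=4) = 1/9
Total weight = 1/36 + 1/9 + 1/9 = 1/4
P(W=2 | obs) = 1/36 / 1/4 = 1/9
P(W=3 | obs) = 1/9 / 1/4 = 4/9
P(W=4 | obs) = 1/9 / 1/4 = 4/9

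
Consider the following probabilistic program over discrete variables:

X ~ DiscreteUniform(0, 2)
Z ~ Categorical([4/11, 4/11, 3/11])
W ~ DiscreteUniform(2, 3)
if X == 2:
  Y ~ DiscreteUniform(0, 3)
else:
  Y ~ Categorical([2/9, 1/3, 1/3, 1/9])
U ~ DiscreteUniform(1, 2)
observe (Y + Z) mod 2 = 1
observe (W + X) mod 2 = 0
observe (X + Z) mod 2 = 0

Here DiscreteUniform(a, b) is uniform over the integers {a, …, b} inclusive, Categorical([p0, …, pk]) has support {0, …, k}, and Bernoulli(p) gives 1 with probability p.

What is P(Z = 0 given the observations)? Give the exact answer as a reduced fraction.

P(Z = 0 | obs) = 68/159

Enumerate traces; 20 have nonzero weight after conditioning:
  (X=0, Z=0, W=2, Y=1, U=1) weight 1/99
  (X=0, Z=0, W=2, Y=1, U=2) weight 1/99
  (X=0, Z=0, W=2, Y=3, U=1) weight 1/297
  (X=0, Z=0, W=2, Y=3, U=2) weight 1/297
  (X=0, Z=2, W=2, Y=1, U=1) weight 1/132
  (X=0, Z=2, W=2, Y=1, U=2) weight 1/132
  (X=0, Z=2, W=2, Y=3, U=1) weight 1/396
  (X=0, Z=2, W=2, Y=3, U=2) weight 1/396
  (X=1, Z=1, W=3, Y=0, U=1) weight 2/297
  … 11 more
Group by Z:
  weight(Z=0) = 17/297
  weight(Z=1) = 10/297
  weight(Z=2) = 17/396
Total weight = 17/297 + 10/297 + 17/396 = 53/396
P(Z=0 | obs) = 17/297 / 53/396 = 68/159
P(Z=1 | obs) = 10/297 / 53/396 = 40/159
P(Z=2 | obs) = 17/396 / 53/396 = 17/53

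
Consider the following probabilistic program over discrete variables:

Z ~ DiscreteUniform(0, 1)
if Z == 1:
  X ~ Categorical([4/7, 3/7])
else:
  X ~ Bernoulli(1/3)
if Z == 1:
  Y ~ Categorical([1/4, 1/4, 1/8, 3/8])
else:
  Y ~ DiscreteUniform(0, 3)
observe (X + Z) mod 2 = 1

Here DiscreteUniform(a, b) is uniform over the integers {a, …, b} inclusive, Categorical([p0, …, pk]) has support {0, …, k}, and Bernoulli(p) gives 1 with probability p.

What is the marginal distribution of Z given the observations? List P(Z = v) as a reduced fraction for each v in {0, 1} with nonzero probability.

Enumerate traces; 8 have nonzero weight after conditioning:
  (Z=0, X=1, Y=0) weight 1/24
  (Z=0, X=1, Y=1) weight 1/24
  (Z=0, X=1, Y=2) weight 1/24
  (Z=0, X=1, Y=3) weight 1/24
  (Z=1, X=0, Y=0) weight 1/14
  (Z=1, X=0, Y=1) weight 1/14
  (Z=1, X=0, Y=2) weight 1/28
  (Z=1, X=0, Y=3) weight 3/28
Group by Z:
  weight(Z=0) = 1/6
  weight(Z=1) = 2/7
Total weight = 1/6 + 2/7 = 19/42
P(Z=0 | obs) = 1/6 / 19/42 = 7/19
P(Z=1 | obs) = 2/7 / 19/42 = 12/19

P(Z=0) = 7/19, P(Z=1) = 12/19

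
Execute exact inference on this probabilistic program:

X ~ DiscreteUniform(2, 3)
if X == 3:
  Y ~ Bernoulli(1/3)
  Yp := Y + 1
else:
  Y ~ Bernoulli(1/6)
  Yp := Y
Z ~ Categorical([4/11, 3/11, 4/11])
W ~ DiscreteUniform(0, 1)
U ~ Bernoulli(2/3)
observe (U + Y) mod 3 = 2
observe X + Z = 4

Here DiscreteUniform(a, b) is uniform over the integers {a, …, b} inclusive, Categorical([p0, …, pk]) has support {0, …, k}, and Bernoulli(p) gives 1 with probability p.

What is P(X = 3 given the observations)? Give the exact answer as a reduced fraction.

P(X = 3 | obs) = 3/5

Enumerate traces; 4 have nonzero weight after conditioning:
  (X=2, Y=1, Z=2, W=0, U=1) weight 1/99
  (X=2, Y=1, Z=2, W=1, U=1) weight 1/99
  (X=3, Y=1, Z=1, W=0, U=1) weight 1/66
  (X=3, Y=1, Z=1, W=1, U=1) weight 1/66
Group by X:
  weight(X=2) = 2/99
  weight(X=3) = 1/33
Total weight = 2/99 + 1/33 = 5/99
P(X=2 | obs) = 2/99 / 5/99 = 2/5
P(X=3 | obs) = 1/33 / 5/99 = 3/5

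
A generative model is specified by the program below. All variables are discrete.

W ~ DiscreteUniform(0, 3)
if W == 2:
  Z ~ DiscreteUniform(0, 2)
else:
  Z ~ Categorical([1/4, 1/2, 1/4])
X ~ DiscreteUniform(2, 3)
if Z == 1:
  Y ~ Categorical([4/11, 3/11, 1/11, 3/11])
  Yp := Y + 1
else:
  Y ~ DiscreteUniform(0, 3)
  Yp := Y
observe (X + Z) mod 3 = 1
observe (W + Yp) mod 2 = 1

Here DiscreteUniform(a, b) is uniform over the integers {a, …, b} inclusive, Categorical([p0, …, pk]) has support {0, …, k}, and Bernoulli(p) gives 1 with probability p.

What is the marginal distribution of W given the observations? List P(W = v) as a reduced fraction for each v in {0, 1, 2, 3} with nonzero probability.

Enumerate traces; 16 have nonzero weight after conditioning:
  (W=0, Z=1, X=3, Y=0) weight 1/44
  (W=0, Z=1, X=3, Y=2) weight 1/176
  (W=0, Z=2, X=2, Y=1) weight 1/128
  (W=0, Z=2, X=2, Y=3) weight 1/128
  (W=1, Z=1, X=3, Y=1) weight 3/176
  (W=1, Z=1, X=3, Y=3) weight 3/176
  (W=1, Z=2, X=2, Y=0) weight 1/128
  (W=1, Z=2, X=2, Y=2) weight 1/128
  (W=2, Z=1, X=3, Y=0) weight 1/66
  (W=3, Z=1, X=3, Y=1) weight 3/176
  … 6 more
Group by W:
  weight(W=0) = 31/704
  weight(W=1) = 35/704
  weight(W=2) = 7/176
  weight(W=3) = 35/704
Total weight = 31/704 + 35/704 + 7/176 + 35/704 = 129/704
P(W=0 | obs) = 31/704 / 129/704 = 31/129
P(W=1 | obs) = 35/704 / 129/704 = 35/129
P(W=2 | obs) = 7/176 / 129/704 = 28/129
P(W=3 | obs) = 35/704 / 129/704 = 35/129

P(W=0) = 31/129, P(W=1) = 35/129, P(W=2) = 28/129, P(W=3) = 35/129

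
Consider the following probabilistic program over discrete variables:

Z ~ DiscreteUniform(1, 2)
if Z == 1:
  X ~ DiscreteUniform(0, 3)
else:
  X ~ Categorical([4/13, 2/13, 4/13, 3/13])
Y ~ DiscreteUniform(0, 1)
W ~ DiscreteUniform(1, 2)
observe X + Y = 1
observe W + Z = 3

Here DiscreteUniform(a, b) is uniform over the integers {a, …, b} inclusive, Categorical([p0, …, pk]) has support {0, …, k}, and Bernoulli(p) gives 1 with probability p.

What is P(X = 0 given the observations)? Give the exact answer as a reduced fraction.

P(X = 0 | obs) = 29/50

Enumerate traces; 4 have nonzero weight after conditioning:
  (Z=1, X=0, Y=1, W=2) weight 1/32
  (Z=1, X=1, Y=0, W=2) weight 1/32
  (Z=2, X=0, Y=1, W=1) weight 1/26
  (Z=2, X=1, Y=0, W=1) weight 1/52
Group by X:
  weight(X=0) = 29/416
  weight(X=1) = 21/416
Total weight = 29/416 + 21/416 = 25/208
P(X=0 | obs) = 29/416 / 25/208 = 29/50
P(X=1 | obs) = 21/416 / 25/208 = 21/50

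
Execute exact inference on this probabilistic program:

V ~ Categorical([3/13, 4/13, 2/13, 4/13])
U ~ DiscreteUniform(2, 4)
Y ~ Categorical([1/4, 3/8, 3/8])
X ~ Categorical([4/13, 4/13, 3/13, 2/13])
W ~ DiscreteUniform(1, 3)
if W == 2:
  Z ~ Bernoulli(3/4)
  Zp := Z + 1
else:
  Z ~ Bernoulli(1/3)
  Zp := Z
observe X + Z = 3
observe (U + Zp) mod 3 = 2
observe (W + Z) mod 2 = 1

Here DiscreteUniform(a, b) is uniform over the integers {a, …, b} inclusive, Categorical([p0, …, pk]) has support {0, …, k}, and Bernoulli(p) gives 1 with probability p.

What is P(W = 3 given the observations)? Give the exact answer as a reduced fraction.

P(W = 3 | obs) = 16/59

Enumerate traces; 36 have nonzero weight after conditioning:
  (V=0, U=2, Y=0, X=3, W=1, Z=0) weight 1/1521
  (V=0, U=2, Y=0, X=3, W=3, Z=0) weight 1/1521
  (V=0, U=2, Y=1, X=3, W=1, Z=0) weight 1/1014
  (V=0, U=2, Y=1, X=3, W=3, Z=0) weight 1/1014
  (V=0, U=2, Y=2, X=3, W=1, Z=0) weight 1/1014
  (V=0, U=2, Y=2, X=3, W=3, Z=0) weight 1/1014
  (V=0, U=3, Y=0, X=2, W=2, Z=1) weight 3/2704
  (V=0, U=3, Y=1, X=2, W=2, Z=1) weight 9/5408
  … 28 more
Group by W:
  weight(W=1) = 4/351
  weight(W=2) = 1/52
  weight(W=3) = 4/351
Total weight = 4/351 + 1/52 + 4/351 = 59/1404
P(W=1 | obs) = 4/351 / 59/1404 = 16/59
P(W=2 | obs) = 1/52 / 59/1404 = 27/59
P(W=3 | obs) = 4/351 / 59/1404 = 16/59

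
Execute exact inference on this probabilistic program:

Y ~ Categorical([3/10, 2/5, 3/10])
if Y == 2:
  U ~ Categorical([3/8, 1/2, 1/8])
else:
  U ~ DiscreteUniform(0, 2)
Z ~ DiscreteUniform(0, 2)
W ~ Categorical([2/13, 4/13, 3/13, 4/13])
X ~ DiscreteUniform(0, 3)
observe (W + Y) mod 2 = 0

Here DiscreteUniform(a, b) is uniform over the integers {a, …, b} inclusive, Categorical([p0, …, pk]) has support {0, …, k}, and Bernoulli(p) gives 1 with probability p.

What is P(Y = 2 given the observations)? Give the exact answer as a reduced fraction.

Enumerate traces; 216 have nonzero weight after conditioning:
  (Y=0, U=0, Z=0, W=0, X=0) weight 1/780
  (Y=0, U=0, Z=0, W=0, X=1) weight 1/780
  (Y=0, U=0, Z=0, W=0, X=2) weight 1/780
  (Y=0, U=0, Z=0, W=0, X=3) weight 1/780
  (Y=0, U=0, Z=0, W=2, X=0) weight 1/520
  (Y=0, U=0, Z=0, W=2, X=1) weight 1/520
  (Y=0, U=0, Z=0, W=2, X=2) weight 1/520
  (Y=0, U=0, Z=0, W=2, X=3) weight 1/520
  (Y=1, U=0, Z=0, W=1, X=0) weight 2/585
  (Y=2, U=0, Z=0, W=0, X=0) weight 3/2080
  … 206 more
Group by Y:
  weight(Y=0) = 3/26
  weight(Y=1) = 16/65
  weight(Y=2) = 3/26
Total weight = 3/26 + 16/65 + 3/26 = 31/65
P(Y=0 | obs) = 3/26 / 31/65 = 15/62
P(Y=1 | obs) = 16/65 / 31/65 = 16/31
P(Y=2 | obs) = 3/26 / 31/65 = 15/62

P(Y = 2 | obs) = 15/62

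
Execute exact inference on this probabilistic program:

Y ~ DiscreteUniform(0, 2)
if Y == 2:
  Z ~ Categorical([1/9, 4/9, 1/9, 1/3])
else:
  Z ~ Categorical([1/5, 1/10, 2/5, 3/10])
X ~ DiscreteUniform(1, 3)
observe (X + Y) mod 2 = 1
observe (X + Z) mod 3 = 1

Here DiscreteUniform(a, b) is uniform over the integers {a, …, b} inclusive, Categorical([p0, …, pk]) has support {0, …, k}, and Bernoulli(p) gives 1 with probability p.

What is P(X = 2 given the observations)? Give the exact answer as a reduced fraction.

P(X = 2 | obs) = 18/85

Enumerate traces; 7 have nonzero weight after conditioning:
  (Y=0, Z=0, X=1) weight 1/45
  (Y=0, Z=1, X=3) weight 1/90
  (Y=0, Z=3, X=1) weight 1/30
  (Y=1, Z=2, X=2) weight 2/45
  (Y=2, Z=0, X=1) weight 1/81
  (Y=2, Z=1, X=3) weight 4/81
  (Y=2, Z=3, X=1) weight 1/27
Group by X:
  weight(X=1) = 17/162
  weight(X=2) = 2/45
  weight(X=3) = 49/810
Total weight = 17/162 + 2/45 + 49/810 = 17/81
P(X=1 | obs) = 17/162 / 17/81 = 1/2
P(X=2 | obs) = 2/45 / 17/81 = 18/85
P(X=3 | obs) = 49/810 / 17/81 = 49/170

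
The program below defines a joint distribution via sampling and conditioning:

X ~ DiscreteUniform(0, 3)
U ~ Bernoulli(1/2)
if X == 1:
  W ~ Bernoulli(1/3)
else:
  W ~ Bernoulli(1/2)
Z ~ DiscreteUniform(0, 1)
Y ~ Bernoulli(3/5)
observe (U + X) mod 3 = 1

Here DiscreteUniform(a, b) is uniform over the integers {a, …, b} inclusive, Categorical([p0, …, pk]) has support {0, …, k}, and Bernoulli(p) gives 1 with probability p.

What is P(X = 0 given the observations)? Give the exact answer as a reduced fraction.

Enumerate traces; 24 have nonzero weight after conditioning:
  (X=0, U=1, W=0, Z=0, Y=0) weight 1/80
  (X=0, U=1, W=0, Z=0, Y=1) weight 3/160
  (X=0, U=1, W=0, Z=1, Y=0) weight 1/80
  (X=0, U=1, W=0, Z=1, Y=1) weight 3/160
  (X=0, U=1, W=1, Z=0, Y=0) weight 1/80
  (X=0, U=1, W=1, Z=0, Y=1) weight 3/160
  (X=0, U=1, W=1, Z=1, Y=0) weight 1/80
  (X=0, U=1, W=1, Z=1, Y=1) weight 3/160
  (X=1, U=0, W=0, Z=0, Y=0) weight 1/60
  (X=3, U=1, W=0, Z=0, Y=0) weight 1/80
  … 14 more
Group by X:
  weight(X=0) = 1/8
  weight(X=1) = 1/8
  weight(X=3) = 1/8
Total weight = 1/8 + 1/8 + 1/8 = 3/8
P(X=0 | obs) = 1/8 / 3/8 = 1/3
P(X=1 | obs) = 1/8 / 3/8 = 1/3
P(X=3 | obs) = 1/8 / 3/8 = 1/3

P(X = 0 | obs) = 1/3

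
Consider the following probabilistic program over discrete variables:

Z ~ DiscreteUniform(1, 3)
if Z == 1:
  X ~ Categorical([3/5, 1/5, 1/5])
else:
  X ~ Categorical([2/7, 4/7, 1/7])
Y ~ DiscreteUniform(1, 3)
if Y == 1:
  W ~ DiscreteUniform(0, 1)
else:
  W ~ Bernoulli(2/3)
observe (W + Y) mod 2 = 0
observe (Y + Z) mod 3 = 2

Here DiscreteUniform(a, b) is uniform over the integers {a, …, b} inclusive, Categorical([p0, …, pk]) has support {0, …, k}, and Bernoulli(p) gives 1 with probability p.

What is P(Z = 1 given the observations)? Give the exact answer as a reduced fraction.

Enumerate traces; 9 have nonzero weight after conditioning:
  (Z=1, X=0, Y=1, W=1) weight 1/30
  (Z=1, X=1, Y=1, W=1) weight 1/90
  (Z=1, X=2, Y=1, W=1) weight 1/90
  (Z=2, X=0, Y=3, W=1) weight 4/189
  (Z=2, X=1, Y=3, W=1) weight 8/189
  (Z=2, X=2, Y=3, W=1) weight 2/189
  (Z=3, X=0, Y=2, W=0) weight 2/189
  (Z=3, X=1, Y=2, W=0) weight 4/189
  … 1 more
Group by Z:
  weight(Z=1) = 1/18
  weight(Z=2) = 2/27
  weight(Z=3) = 1/27
Total weight = 1/18 + 2/27 + 1/27 = 1/6
P(Z=1 | obs) = 1/18 / 1/6 = 1/3
P(Z=2 | obs) = 2/27 / 1/6 = 4/9
P(Z=3 | obs) = 1/27 / 1/6 = 2/9

P(Z = 1 | obs) = 1/3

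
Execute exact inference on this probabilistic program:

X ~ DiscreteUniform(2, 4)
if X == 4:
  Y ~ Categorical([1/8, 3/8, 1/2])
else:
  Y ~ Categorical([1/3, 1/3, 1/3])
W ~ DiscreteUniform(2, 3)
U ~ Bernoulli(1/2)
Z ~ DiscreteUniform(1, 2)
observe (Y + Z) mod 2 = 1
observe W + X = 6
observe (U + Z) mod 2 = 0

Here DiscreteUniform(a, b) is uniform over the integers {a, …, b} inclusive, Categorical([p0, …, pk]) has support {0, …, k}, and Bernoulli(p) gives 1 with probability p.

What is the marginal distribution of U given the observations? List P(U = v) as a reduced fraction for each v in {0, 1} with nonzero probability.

Enumerate traces; 6 have nonzero weight after conditioning:
  (X=3, Y=0, W=3, U=1, Z=1) weight 1/72
  (X=3, Y=1, W=3, U=0, Z=2) weight 1/72
  (X=3, Y=2, W=3, U=1, Z=1) weight 1/72
  (X=4, Y=0, W=2, U=1, Z=1) weight 1/192
  (X=4, Y=1, W=2, U=0, Z=2) weight 1/64
  (X=4, Y=2, W=2, U=1, Z=1) weight 1/48
Group by U:
  weight(U=0) = 17/576
  weight(U=1) = 31/576
Total weight = 17/576 + 31/576 = 1/12
P(U=0 | obs) = 17/576 / 1/12 = 17/48
P(U=1 | obs) = 31/576 / 1/12 = 31/48

P(U=0) = 17/48, P(U=1) = 31/48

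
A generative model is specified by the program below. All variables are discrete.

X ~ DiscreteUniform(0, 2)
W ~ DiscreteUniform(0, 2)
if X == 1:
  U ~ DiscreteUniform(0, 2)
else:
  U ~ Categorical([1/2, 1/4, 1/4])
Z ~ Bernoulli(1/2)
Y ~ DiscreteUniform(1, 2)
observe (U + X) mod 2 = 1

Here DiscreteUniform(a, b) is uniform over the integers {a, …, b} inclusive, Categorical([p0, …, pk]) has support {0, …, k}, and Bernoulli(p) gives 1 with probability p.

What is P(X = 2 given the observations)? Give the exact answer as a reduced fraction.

P(X = 2 | obs) = 3/14

Enumerate traces; 48 have nonzero weight after conditioning:
  (X=0, W=0, U=1, Z=0, Y=1) weight 1/144
  (X=0, W=0, U=1, Z=0, Y=2) weight 1/144
  (X=0, W=0, U=1, Z=1, Y=1) weight 1/144
  (X=0, W=0, U=1, Z=1, Y=2) weight 1/144
  (X=0, W=1, U=1, Z=0, Y=1) weight 1/144
  (X=0, W=1, U=1, Z=0, Y=2) weight 1/144
  (X=0, W=1, U=1, Z=1, Y=1) weight 1/144
  (X=0, W=1, U=1, Z=1, Y=2) weight 1/144
  (X=1, W=0, U=0, Z=0, Y=1) weight 1/108
  (X=2, W=0, U=1, Z=0, Y=1) weight 1/144
  … 38 more
Group by X:
  weight(X=0) = 1/12
  weight(X=1) = 2/9
  weight(X=2) = 1/12
Total weight = 1/12 + 2/9 + 1/12 = 7/18
P(X=0 | obs) = 1/12 / 7/18 = 3/14
P(X=1 | obs) = 2/9 / 7/18 = 4/7
P(X=2 | obs) = 1/12 / 7/18 = 3/14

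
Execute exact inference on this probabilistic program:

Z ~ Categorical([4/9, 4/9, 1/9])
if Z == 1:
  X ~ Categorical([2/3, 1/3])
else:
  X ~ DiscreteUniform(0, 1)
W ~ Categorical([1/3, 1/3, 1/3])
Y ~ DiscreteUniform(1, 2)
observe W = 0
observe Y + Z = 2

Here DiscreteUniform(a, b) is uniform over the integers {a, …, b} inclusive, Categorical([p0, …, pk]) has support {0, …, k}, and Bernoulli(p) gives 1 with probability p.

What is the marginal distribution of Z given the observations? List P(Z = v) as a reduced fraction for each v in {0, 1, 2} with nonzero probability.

P(Z=0) = 1/2, P(Z=1) = 1/2

Enumerate traces; 4 have nonzero weight after conditioning:
  (Z=0, X=0, W=0, Y=2) weight 1/27
  (Z=0, X=1, W=0, Y=2) weight 1/27
  (Z=1, X=0, W=0, Y=1) weight 4/81
  (Z=1, X=1, W=0, Y=1) weight 2/81
Group by Z:
  weight(Z=0) = 2/27
  weight(Z=1) = 2/27
Total weight = 2/27 + 2/27 = 4/27
P(Z=0 | obs) = 2/27 / 4/27 = 1/2
P(Z=1 | obs) = 2/27 / 4/27 = 1/2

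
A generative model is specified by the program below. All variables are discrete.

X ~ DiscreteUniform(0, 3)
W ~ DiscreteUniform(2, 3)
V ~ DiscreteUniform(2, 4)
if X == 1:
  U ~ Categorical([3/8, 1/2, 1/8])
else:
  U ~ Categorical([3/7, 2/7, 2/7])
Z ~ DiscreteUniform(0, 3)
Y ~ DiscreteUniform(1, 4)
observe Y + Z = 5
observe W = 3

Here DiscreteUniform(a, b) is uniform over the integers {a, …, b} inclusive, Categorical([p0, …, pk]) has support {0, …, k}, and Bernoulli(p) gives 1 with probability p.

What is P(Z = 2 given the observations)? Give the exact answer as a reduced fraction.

Enumerate traces; 108 have nonzero weight after conditioning:
  (X=0, W=3, V=2, U=0, Z=1, Y=4) weight 1/896
  (X=0, W=3, V=2, U=0, Z=2, Y=3) weight 1/896
  (X=0, W=3, V=2, U=0, Z=3, Y=2) weight 1/896
  (X=0, W=3, V=2, U=1, Z=1, Y=4) weight 1/1344
  (X=0, W=3, V=2, U=1, Z=2, Y=3) weight 1/1344
  (X=0, W=3, V=2, U=1, Z=3, Y=2) weight 1/1344
  (X=0, W=3, V=2, U=2, Z=1, Y=4) weight 1/1344
  (X=0, W=3, V=2, U=2, Z=2, Y=3) weight 1/1344
  … 100 more
Group by Z:
  weight(Z=1) = 1/32
  weight(Z=2) = 1/32
  weight(Z=3) = 1/32
Total weight = 1/32 + 1/32 + 1/32 = 3/32
P(Z=1 | obs) = 1/32 / 3/32 = 1/3
P(Z=2 | obs) = 1/32 / 3/32 = 1/3
P(Z=3 | obs) = 1/32 / 3/32 = 1/3

P(Z = 2 | obs) = 1/3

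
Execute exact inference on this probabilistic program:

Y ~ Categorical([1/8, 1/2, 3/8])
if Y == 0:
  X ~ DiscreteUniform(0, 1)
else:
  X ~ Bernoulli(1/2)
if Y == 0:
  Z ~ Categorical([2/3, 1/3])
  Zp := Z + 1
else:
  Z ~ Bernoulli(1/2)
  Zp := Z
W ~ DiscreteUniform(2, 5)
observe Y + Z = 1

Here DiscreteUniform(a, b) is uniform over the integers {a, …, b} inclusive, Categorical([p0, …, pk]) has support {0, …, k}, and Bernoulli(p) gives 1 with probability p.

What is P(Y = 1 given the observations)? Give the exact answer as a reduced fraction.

P(Y = 1 | obs) = 6/7

Enumerate traces; 16 have nonzero weight after conditioning:
  (Y=0, X=0, Z=1, W=2) weight 1/192
  (Y=0, X=0, Z=1, W=3) weight 1/192
  (Y=0, X=0, Z=1, W=4) weight 1/192
  (Y=0, X=0, Z=1, W=5) weight 1/192
  (Y=0, X=1, Z=1, W=2) weight 1/192
  (Y=0, X=1, Z=1, W=3) weight 1/192
  (Y=0, X=1, Z=1, W=4) weight 1/192
  (Y=0, X=1, Z=1, W=5) weight 1/192
  (Y=1, X=0, Z=0, W=2) weight 1/32
  … 7 more
Group by Y:
  weight(Y=0) = 1/24
  weight(Y=1) = 1/4
Total weight = 1/24 + 1/4 = 7/24
P(Y=0 | obs) = 1/24 / 7/24 = 1/7
P(Y=1 | obs) = 1/4 / 7/24 = 6/7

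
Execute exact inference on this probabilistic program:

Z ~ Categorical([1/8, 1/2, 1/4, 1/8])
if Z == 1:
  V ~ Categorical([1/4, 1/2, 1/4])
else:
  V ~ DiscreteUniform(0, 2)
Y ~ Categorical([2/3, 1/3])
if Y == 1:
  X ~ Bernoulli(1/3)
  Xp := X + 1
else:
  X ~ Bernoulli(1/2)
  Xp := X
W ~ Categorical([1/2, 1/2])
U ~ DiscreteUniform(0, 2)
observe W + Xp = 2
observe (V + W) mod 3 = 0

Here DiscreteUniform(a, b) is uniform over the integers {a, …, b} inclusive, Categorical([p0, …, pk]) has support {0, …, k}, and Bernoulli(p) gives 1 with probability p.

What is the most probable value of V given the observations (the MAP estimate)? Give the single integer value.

Enumerate traces; 36 have nonzero weight after conditioning:
  (Z=0, V=0, Y=1, X=1, W=0, U=0) weight 1/1296
  (Z=0, V=0, Y=1, X=1, W=0, U=1) weight 1/1296
  (Z=0, V=0, Y=1, X=1, W=0, U=2) weight 1/1296
  (Z=0, V=2, Y=0, X=1, W=1, U=0) weight 1/432
  (Z=0, V=2, Y=0, X=1, W=1, U=1) weight 1/432
  (Z=0, V=2, Y=0, X=1, W=1, U=2) weight 1/432
  (Z=0, V=2, Y=1, X=0, W=1, U=0) weight 1/648
  (Z=0, V=2, Y=1, X=0, W=1, U=1) weight 1/648
  … 28 more
Group by V:
  weight(V=0) = 7/432
  weight(V=2) = 35/432
Total weight = 7/432 + 35/432 = 7/72
P(V=0 | obs) = 7/432 / 7/72 = 1/6
P(V=2 | obs) = 35/432 / 7/72 = 5/6
argmax = 2

argmax_v P(V = v | obs) = 2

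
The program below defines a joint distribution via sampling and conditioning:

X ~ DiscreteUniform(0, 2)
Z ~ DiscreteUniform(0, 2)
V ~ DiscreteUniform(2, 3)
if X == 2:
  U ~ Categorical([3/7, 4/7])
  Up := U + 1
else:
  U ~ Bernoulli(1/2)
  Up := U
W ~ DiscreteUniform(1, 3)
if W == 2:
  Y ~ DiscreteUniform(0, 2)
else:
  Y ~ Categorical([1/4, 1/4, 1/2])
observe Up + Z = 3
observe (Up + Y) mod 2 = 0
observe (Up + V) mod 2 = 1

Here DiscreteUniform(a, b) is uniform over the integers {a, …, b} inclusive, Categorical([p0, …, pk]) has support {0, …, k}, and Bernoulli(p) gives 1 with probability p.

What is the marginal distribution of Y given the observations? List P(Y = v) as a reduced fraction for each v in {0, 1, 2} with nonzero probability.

Enumerate traces; 15 have nonzero weight after conditioning:
  (X=0, Z=2, V=2, U=1, W=1, Y=1) weight 1/432
  (X=0, Z=2, V=2, U=1, W=2, Y=1) weight 1/324
  (X=0, Z=2, V=2, U=1, W=3, Y=1) weight 1/432
  (X=1, Z=2, V=2, U=1, W=1, Y=1) weight 1/432
  (X=1, Z=2, V=2, U=1, W=2, Y=1) weight 1/324
  (X=1, Z=2, V=2, U=1, W=3, Y=1) weight 1/432
  (X=2, Z=1, V=3, U=1, W=1, Y=0) weight 1/378
  (X=2, Z=1, V=3, U=1, W=1, Y=2) weight 1/189
  … 7 more
Group by Y:
  weight(Y=0) = 5/567
  weight(Y=1) = 25/1134
  weight(Y=2) = 8/567
Total weight = 5/567 + 25/1134 + 8/567 = 17/378
P(Y=0 | obs) = 5/567 / 17/378 = 10/51
P(Y=1 | obs) = 25/1134 / 17/378 = 25/51
P(Y=2 | obs) = 8/567 / 17/378 = 16/51

P(Y=0) = 10/51, P(Y=1) = 25/51, P(Y=2) = 16/51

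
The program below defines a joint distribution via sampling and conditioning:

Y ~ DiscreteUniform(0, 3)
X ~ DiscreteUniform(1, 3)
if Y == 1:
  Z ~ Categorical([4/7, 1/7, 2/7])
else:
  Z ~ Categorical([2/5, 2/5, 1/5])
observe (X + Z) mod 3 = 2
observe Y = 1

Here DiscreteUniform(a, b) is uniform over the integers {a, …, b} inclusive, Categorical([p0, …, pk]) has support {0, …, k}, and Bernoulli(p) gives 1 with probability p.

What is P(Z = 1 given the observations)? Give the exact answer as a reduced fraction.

P(Z = 1 | obs) = 1/7

Enumerate traces; 3 have nonzero weight after conditioning:
  (Y=1, X=1, Z=1) weight 1/84
  (Y=1, X=2, Z=0) weight 1/21
  (Y=1, X=3, Z=2) weight 1/42
Group by Z:
  weight(Z=0) = 1/21
  weight(Z=1) = 1/84
  weight(Z=2) = 1/42
Total weight = 1/21 + 1/84 + 1/42 = 1/12
P(Z=0 | obs) = 1/21 / 1/12 = 4/7
P(Z=1 | obs) = 1/84 / 1/12 = 1/7
P(Z=2 | obs) = 1/42 / 1/12 = 2/7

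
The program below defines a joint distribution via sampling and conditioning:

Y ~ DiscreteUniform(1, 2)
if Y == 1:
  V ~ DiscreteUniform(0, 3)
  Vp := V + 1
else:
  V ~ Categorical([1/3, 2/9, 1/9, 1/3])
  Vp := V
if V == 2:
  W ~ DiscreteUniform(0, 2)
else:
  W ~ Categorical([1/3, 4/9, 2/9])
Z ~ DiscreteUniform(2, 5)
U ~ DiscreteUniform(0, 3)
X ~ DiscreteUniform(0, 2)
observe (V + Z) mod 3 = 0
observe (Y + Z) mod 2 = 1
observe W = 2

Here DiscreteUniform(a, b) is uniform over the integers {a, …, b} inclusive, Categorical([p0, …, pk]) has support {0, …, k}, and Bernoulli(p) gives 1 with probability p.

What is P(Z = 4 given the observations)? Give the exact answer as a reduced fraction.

P(Z = 4 | obs) = 27/109

Enumerate traces; 60 have nonzero weight after conditioning:
  (Y=1, V=1, W=2, Z=2, U=0, X=0) weight 1/1728
  (Y=1, V=1, W=2, Z=2, U=0, X=1) weight 1/1728
  (Y=1, V=1, W=2, Z=2, U=0, X=2) weight 1/1728
  (Y=1, V=1, W=2, Z=2, U=1, X=0) weight 1/1728
  (Y=1, V=1, W=2, Z=2, U=1, X=1) weight 1/1728
  (Y=1, V=1, W=2, Z=2, U=1, X=2) weight 1/1728
  (Y=1, V=1, W=2, Z=2, U=2, X=0) weight 1/1728
  (Y=1, V=1, W=2, Z=2, U=2, X=1) weight 1/1728
  (Y=1, V=2, W=2, Z=4, U=0, X=0) weight 1/1152
  (Y=2, V=0, W=2, Z=3, U=0, X=0) weight 1/1296
  … 50 more
Group by Z:
  weight(Z=2) = 1/144
  weight(Z=3) = 1/54
  weight(Z=4) = 1/96
  weight(Z=5) = 1/162
Total weight = 1/144 + 1/54 + 1/96 + 1/162 = 109/2592
P(Z=2 | obs) = 1/144 / 109/2592 = 18/109
P(Z=3 | obs) = 1/54 / 109/2592 = 48/109
P(Z=4 | obs) = 1/96 / 109/2592 = 27/109
P(Z=5 | obs) = 1/162 / 109/2592 = 16/109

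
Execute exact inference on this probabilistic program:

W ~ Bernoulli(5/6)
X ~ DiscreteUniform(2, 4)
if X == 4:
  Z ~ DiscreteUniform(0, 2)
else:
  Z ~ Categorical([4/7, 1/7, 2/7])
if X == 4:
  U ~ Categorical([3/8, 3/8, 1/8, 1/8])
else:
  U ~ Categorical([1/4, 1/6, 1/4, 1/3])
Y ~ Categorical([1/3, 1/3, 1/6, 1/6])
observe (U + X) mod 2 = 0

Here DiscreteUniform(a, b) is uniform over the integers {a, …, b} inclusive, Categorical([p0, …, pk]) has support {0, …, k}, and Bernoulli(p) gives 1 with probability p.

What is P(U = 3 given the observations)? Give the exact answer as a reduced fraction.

Enumerate traces; 144 have nonzero weight after conditioning:
  (W=0, X=2, Z=0, U=0, Y=0) weight 1/378
  (W=0, X=2, Z=0, U=0, Y=1) weight 1/378
  (W=0, X=2, Z=0, U=0, Y=2) weight 1/756
  (W=0, X=2, Z=0, U=0, Y=3) weight 1/756
  (W=0, X=2, Z=0, U=2, Y=0) weight 1/378
  (W=0, X=2, Z=0, U=2, Y=1) weight 1/378
  (W=0, X=2, Z=0, U=2, Y=2) weight 1/756
  (W=0, X=2, Z=0, U=2, Y=3) weight 1/756
  (W=0, X=3, Z=0, U=1, Y=0) weight 1/567
  (W=0, X=3, Z=0, U=3, Y=0) weight 2/567
  … 134 more
Group by U:
  weight(U=0) = 5/24
  weight(U=1) = 1/18
  weight(U=2) = 1/8
  weight(U=3) = 1/9
Total weight = 5/24 + 1/18 + 1/8 + 1/9 = 1/2
P(U=0 | obs) = 5/24 / 1/2 = 5/12
P(U=1 | obs) = 1/18 / 1/2 = 1/9
P(U=2 | obs) = 1/8 / 1/2 = 1/4
P(U=3 | obs) = 1/9 / 1/2 = 2/9

P(U = 3 | obs) = 2/9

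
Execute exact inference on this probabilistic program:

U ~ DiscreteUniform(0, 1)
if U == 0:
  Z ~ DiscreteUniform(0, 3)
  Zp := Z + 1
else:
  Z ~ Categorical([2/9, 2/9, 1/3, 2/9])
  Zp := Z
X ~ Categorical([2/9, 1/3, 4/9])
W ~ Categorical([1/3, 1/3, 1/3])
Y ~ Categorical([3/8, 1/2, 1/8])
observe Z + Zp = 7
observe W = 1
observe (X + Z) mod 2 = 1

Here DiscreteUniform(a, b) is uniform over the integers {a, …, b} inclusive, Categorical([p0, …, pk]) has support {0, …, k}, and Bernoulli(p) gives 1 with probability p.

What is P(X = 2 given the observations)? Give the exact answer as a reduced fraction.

P(X = 2 | obs) = 2/3

Enumerate traces; 6 have nonzero weight after conditioning:
  (U=0, Z=3, X=0, W=1, Y=0) weight 1/288
  (U=0, Z=3, X=0, W=1, Y=1) weight 1/216
  (U=0, Z=3, X=0, W=1, Y=2) weight 1/864
  (U=0, Z=3, X=2, W=1, Y=0) weight 1/144
  (U=0, Z=3, X=2, W=1, Y=1) weight 1/108
  (U=0, Z=3, X=2, W=1, Y=2) weight 1/432
Group by X:
  weight(X=0) = 1/108
  weight(X=2) = 1/54
Total weight = 1/108 + 1/54 = 1/36
P(X=0 | obs) = 1/108 / 1/36 = 1/3
P(X=2 | obs) = 1/54 / 1/36 = 2/3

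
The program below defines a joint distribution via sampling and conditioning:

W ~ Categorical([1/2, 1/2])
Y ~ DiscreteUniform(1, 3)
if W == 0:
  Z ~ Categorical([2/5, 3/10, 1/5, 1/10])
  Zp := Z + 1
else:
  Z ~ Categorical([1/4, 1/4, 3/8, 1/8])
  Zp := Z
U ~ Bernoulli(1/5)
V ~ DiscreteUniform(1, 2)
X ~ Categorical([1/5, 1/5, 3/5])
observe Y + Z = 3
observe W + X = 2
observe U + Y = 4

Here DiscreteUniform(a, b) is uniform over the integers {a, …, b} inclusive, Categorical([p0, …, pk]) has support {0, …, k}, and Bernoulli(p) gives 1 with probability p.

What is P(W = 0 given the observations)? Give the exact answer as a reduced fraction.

P(W = 0 | obs) = 24/29

Enumerate traces; 4 have nonzero weight after conditioning:
  (W=0, Y=3, Z=0, U=1, V=1, X=2) weight 1/250
  (W=0, Y=3, Z=0, U=1, V=2, X=2) weight 1/250
  (W=1, Y=3, Z=0, U=1, V=1, X=1) weight 1/1200
  (W=1, Y=3, Z=0, U=1, V=2, X=1) weight 1/1200
Group by W:
  weight(W=0) = 1/125
  weight(W=1) = 1/600
Total weight = 1/125 + 1/600 = 29/3000
P(W=0 | obs) = 1/125 / 29/3000 = 24/29
P(W=1 | obs) = 1/600 / 29/3000 = 5/29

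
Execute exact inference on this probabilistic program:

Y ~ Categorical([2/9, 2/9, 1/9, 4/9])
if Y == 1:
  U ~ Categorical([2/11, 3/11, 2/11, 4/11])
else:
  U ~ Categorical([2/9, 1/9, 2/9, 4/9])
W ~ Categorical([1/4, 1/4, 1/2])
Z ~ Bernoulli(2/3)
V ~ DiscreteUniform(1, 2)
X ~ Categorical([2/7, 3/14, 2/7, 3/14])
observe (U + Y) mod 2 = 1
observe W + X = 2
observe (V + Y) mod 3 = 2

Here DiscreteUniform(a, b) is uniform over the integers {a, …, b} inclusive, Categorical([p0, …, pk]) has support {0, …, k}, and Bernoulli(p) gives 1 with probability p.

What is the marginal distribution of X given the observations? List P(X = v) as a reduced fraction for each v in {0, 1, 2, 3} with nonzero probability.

P(X=0) = 8/15, P(X=1) = 1/5, P(X=2) = 4/15

Enumerate traces; 36 have nonzero weight after conditioning:
  (Y=0, U=1, W=0, Z=0, V=2, X=2) weight 1/3402
  (Y=0, U=1, W=0, Z=1, V=2, X=2) weight 1/1701
  (Y=0, U=1, W=1, Z=0, V=2, X=1) weight 1/4536
  (Y=0, U=1, W=1, Z=1, V=2, X=1) weight 1/2268
  (Y=0, U=1, W=2, Z=0, V=2, X=0) weight 1/1701
  (Y=0, U=1, W=2, Z=1, V=2, X=0) weight 2/1701
  (Y=0, U=3, W=0, Z=0, V=2, X=2) weight 2/1701
  (Y=0, U=3, W=0, Z=1, V=2, X=2) weight 4/1701
  … 28 more
Group by X:
  weight(X=0) = 179/6237
  weight(X=1) = 179/16632
  weight(X=2) = 179/12474
Total weight = 179/6237 + 179/16632 + 179/12474 = 895/16632
P(X=0 | obs) = 179/6237 / 895/16632 = 8/15
P(X=1 | obs) = 179/16632 / 895/16632 = 1/5
P(X=2 | obs) = 179/12474 / 895/16632 = 4/15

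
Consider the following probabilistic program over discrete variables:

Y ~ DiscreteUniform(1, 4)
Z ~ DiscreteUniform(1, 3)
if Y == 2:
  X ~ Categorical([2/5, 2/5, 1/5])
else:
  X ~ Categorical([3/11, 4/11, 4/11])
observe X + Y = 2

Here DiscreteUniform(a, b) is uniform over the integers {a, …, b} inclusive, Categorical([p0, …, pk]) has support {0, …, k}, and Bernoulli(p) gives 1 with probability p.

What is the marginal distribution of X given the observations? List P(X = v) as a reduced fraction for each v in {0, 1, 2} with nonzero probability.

P(X=0) = 11/21, P(X=1) = 10/21

Enumerate traces; 6 have nonzero weight after conditioning:
  (Y=1, Z=1, X=1) weight 1/33
  (Y=1, Z=2, X=1) weight 1/33
  (Y=1, Z=3, X=1) weight 1/33
  (Y=2, Z=1, X=0) weight 1/30
  (Y=2, Z=2, X=0) weight 1/30
  (Y=2, Z=3, X=0) weight 1/30
Group by X:
  weight(X=0) = 1/10
  weight(X=1) = 1/11
Total weight = 1/10 + 1/11 = 21/110
P(X=0 | obs) = 1/10 / 21/110 = 11/21
P(X=1 | obs) = 1/11 / 21/110 = 10/21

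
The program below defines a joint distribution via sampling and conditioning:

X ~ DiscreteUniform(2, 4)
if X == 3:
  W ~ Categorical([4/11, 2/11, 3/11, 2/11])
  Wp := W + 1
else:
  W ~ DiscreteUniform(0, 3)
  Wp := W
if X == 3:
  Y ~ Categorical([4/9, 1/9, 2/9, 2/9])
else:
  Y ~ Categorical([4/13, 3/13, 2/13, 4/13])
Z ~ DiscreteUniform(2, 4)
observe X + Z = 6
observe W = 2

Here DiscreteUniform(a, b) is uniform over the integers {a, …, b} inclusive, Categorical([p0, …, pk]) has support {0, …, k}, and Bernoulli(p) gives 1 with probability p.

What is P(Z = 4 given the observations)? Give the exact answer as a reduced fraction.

Enumerate traces; 12 have nonzero weight after conditioning:
  (X=2, W=2, Y=0, Z=4) weight 1/117
  (X=2, W=2, Y=1, Z=4) weight 1/156
  (X=2, W=2, Y=2, Z=4) weight 1/234
  (X=2, W=2, Y=3, Z=4) weight 1/117
  (X=3, W=2, Y=0, Z=3) weight 4/297
  (X=3, W=2, Y=1, Z=3) weight 1/297
  (X=3, W=2, Y=2, Z=3) weight 2/297
  (X=3, W=2, Y=3, Z=3) weight 2/297
  (X=4, W=2, Y=0, Z=2) weight 1/117
  … 3 more
Group by Z:
  weight(Z=2) = 1/36
  weight(Z=3) = 1/33
  weight(Z=4) = 1/36
Total weight = 1/36 + 1/33 + 1/36 = 17/198
P(Z=2 | obs) = 1/36 / 17/198 = 11/34
P(Z=3 | obs) = 1/33 / 17/198 = 6/17
P(Z=4 | obs) = 1/36 / 17/198 = 11/34

P(Z = 4 | obs) = 11/34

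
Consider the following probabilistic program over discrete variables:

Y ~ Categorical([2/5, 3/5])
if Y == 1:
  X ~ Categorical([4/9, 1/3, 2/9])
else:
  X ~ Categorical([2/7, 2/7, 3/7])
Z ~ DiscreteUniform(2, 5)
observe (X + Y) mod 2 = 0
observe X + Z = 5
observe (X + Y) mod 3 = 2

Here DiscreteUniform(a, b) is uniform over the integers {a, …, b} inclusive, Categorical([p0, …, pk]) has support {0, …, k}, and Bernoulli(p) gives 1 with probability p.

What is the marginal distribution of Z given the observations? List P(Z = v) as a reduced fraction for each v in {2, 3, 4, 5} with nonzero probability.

Enumerate traces; 2 have nonzero weight after conditioning:
  (Y=0, X=2, Z=3) weight 3/70
  (Y=1, X=1, Z=4) weight 1/20
Group by Z:
  weight(Z=3) = 3/70
  weight(Z=4) = 1/20
Total weight = 3/70 + 1/20 = 13/140
P(Z=3 | obs) = 3/70 / 13/140 = 6/13
P(Z=4 | obs) = 1/20 / 13/140 = 7/13

P(Z=3) = 6/13, P(Z=4) = 7/13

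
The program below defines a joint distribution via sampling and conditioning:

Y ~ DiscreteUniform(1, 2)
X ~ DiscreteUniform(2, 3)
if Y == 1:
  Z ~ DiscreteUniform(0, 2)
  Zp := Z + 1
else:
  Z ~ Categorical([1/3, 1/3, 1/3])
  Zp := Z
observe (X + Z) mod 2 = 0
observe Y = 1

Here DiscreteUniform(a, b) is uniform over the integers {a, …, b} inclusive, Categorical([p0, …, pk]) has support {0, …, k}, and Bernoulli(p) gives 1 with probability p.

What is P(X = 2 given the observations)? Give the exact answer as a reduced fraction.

Enumerate traces; 3 have nonzero weight after conditioning:
  (Y=1, X=2, Z=0) weight 1/12
  (Y=1, X=2, Z=2) weight 1/12
  (Y=1, X=3, Z=1) weight 1/12
Group by X:
  weight(X=2) = 1/6
  weight(X=3) = 1/12
Total weight = 1/6 + 1/12 = 1/4
P(X=2 | obs) = 1/6 / 1/4 = 2/3
P(X=3 | obs) = 1/12 / 1/4 = 1/3

P(X = 2 | obs) = 2/3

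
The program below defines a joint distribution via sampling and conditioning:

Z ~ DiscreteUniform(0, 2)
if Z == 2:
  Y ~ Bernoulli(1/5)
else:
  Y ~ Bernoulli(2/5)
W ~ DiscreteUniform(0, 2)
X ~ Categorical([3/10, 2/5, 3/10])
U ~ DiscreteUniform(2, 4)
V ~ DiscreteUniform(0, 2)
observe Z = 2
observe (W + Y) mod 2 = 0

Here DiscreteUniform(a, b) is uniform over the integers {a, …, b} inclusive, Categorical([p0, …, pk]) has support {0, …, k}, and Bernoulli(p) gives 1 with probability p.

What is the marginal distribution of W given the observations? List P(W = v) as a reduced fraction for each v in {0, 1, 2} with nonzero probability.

Enumerate traces; 81 have nonzero weight after conditioning:
  (Z=2, Y=0, W=0, X=0, U=2, V=0) weight 2/675
  (Z=2, Y=0, W=0, X=0, U=2, V=1) weight 2/675
  (Z=2, Y=0, W=0, X=0, U=2, V=2) weight 2/675
  (Z=2, Y=0, W=0, X=0, U=3, V=0) weight 2/675
  (Z=2, Y=0, W=0, X=0, U=3, V=1) weight 2/675
  (Z=2, Y=0, W=0, X=0, U=3, V=2) weight 2/675
  (Z=2, Y=0, W=0, X=0, U=4, V=0) weight 2/675
  (Z=2, Y=0, W=0, X=0, U=4, V=1) weight 2/675
  (Z=2, Y=0, W=2, X=0, U=2, V=0) weight 2/675
  (Z=2, Y=1, W=1, X=0, U=2, V=0) weight 1/1350
  … 71 more
Group by W:
  weight(W=0) = 4/45
  weight(W=1) = 1/45
  weight(W=2) = 4/45
Total weight = 4/45 + 1/45 + 4/45 = 1/5
P(W=0 | obs) = 4/45 / 1/5 = 4/9
P(W=1 | obs) = 1/45 / 1/5 = 1/9
P(W=2 | obs) = 4/45 / 1/5 = 4/9

P(W=0) = 4/9, P(W=1) = 1/9, P(W=2) = 4/9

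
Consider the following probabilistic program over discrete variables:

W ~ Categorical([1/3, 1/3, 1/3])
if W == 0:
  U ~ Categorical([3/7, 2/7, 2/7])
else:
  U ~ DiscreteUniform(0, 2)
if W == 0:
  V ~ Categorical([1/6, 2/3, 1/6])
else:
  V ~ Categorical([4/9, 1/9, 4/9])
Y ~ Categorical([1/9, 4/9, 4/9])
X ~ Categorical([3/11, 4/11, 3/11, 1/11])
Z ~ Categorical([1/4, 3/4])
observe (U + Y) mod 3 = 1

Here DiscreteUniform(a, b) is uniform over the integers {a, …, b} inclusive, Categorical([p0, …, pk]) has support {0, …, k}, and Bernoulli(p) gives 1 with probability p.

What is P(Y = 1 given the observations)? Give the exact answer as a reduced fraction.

P(Y = 1 | obs) = 23/48

Enumerate traces; 216 have nonzero weight after conditioning:
  (W=0, U=0, V=0, Y=1, X=0, Z=0) weight 1/1386
  (W=0, U=0, V=0, Y=1, X=0, Z=1) weight 1/462
  (W=0, U=0, V=0, Y=1, X=1, Z=0) weight 2/2079
  (W=0, U=0, V=0, Y=1, X=1, Z=1) weight 2/693
  (W=0, U=0, V=0, Y=1, X=2, Z=0) weight 1/1386
  (W=0, U=0, V=0, Y=1, X=2, Z=1) weight 1/462
  (W=0, U=0, V=0, Y=1, X=3, Z=0) weight 1/4158
  (W=0, U=0, V=0, Y=1, X=3, Z=1) weight 1/1386
  (W=0, U=1, V=0, Y=0, X=0, Z=0) weight 1/8316
  (W=0, U=2, V=0, Y=2, X=0, Z=0) weight 1/2079
  … 206 more
Group by Y:
  weight(Y=0) = 20/567
  weight(Y=1) = 92/567
  weight(Y=2) = 80/567
Total weight = 20/567 + 92/567 + 80/567 = 64/189
P(Y=0 | obs) = 20/567 / 64/189 = 5/48
P(Y=1 | obs) = 92/567 / 64/189 = 23/48
P(Y=2 | obs) = 80/567 / 64/189 = 5/12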